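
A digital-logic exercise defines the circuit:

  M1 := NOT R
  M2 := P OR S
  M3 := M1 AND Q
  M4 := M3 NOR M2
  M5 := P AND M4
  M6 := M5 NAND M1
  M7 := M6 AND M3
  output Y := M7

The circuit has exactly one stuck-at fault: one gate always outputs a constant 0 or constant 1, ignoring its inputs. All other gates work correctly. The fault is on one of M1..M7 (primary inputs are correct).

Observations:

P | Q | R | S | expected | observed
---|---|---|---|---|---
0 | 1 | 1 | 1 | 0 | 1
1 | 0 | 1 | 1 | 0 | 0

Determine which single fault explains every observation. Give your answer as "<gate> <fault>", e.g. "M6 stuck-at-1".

Fault-free values for test 1 (P=0, Q=1, R=1, S=1): M1=0, M2=1, M3=0, M4=0, M5=0, M6=1, M7=0, giving Y=0. Observed 1.
Test 1: faults giving observed 1 are {M1 stuck-at-1, M3 stuck-at-1, M7 stuck-at-1}.
Test 2 (P=1, Q=0, R=1, S=1): fault-free M1=0, M2=1, M3=0, M4=0, M5=0, M6=1, M7=0 → 0; observed 0. Eliminates M3 stuck-at-1, M7 stuck-at-1.
Only M1 stuck-at-1 is consistent with every test.

M1 stuck-at-1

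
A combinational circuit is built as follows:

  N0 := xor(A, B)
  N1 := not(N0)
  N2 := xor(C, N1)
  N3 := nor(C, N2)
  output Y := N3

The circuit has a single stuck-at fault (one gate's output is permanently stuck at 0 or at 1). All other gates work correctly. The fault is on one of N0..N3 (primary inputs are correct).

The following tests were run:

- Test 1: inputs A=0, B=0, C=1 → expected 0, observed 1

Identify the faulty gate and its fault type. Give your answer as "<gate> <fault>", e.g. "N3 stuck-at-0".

Fault-free values for test 1 (A=0, B=0, C=1): N0=0, N1=1, N2=0, N3=0, giving Y=0. Observed 1.
Test 1: faults giving observed 1 are {N3 stuck-at-1}.
Only N3 stuck-at-1 is consistent with every test.

N3 stuck-at-1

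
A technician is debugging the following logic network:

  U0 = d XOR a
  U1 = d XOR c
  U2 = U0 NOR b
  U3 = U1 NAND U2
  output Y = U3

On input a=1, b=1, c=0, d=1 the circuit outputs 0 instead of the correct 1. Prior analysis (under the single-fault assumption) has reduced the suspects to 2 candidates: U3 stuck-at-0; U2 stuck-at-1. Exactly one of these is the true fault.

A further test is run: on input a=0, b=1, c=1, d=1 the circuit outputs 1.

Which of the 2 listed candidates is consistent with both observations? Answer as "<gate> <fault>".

U2 stuck-at-1

Evaluate each candidate on input a=0, b=1, c=1, d=1:
  U3 stuck-at-0: U0=1, U1=0, U2=0, U3=0 [stuck-at-0] → 0 — eliminated
  U2 stuck-at-1: U0=1, U1=0, U2=1 [stuck-at-1], U3=1 → 1 — matches
Only U2 stuck-at-1 reproduces the observed 1.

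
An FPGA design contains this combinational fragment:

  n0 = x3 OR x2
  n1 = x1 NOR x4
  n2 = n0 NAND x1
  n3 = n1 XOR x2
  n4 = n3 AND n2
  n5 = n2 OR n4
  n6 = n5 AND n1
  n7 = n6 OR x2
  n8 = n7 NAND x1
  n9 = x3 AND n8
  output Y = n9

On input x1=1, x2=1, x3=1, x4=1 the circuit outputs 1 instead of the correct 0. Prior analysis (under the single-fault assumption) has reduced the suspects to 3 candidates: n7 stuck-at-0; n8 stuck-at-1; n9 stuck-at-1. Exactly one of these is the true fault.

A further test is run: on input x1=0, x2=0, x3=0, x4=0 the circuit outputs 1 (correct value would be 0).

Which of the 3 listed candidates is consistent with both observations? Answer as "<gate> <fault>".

Evaluate each candidate on input x1=0, x2=0, x3=0, x4=0:
  n7 stuck-at-0: n0=0, n1=1, n2=1, n3=1, n4=1, n5=1, n6=1, n7=0 [stuck-at-0], n8=1, n9=0 → 0 — eliminated
  n8 stuck-at-1: n0=0, n1=1, n2=1, n3=1, n4=1, n5=1, n6=1, n7=1, n8=1 [stuck-at-1], n9=0 → 0 — eliminated
  n9 stuck-at-1: n0=0, n1=1, n2=1, n3=1, n4=1, n5=1, n6=1, n7=1, n8=1, n9=1 [stuck-at-1] → 1 — matches
Only n9 stuck-at-1 reproduces the observed 1.

n9 stuck-at-1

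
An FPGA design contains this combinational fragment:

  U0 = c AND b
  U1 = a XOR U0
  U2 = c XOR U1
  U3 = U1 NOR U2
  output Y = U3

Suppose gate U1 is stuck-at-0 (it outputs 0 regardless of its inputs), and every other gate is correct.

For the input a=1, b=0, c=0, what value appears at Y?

1

Propagate with U1 forced: U0=0, U1=0 [stuck-at-0], U2=0, U3=1.
So Y = 1. (Without the fault it would be 0.)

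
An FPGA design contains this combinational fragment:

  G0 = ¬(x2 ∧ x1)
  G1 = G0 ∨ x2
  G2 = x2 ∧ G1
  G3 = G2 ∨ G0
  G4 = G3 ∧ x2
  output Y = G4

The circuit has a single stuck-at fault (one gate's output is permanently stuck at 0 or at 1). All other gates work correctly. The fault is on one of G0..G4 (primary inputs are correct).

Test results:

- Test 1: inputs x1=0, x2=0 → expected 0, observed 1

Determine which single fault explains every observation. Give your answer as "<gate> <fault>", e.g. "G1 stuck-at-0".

G4 stuck-at-1

Fault-free values for test 1 (x1=0, x2=0): G0=1, G1=1, G2=0, G3=1, G4=0, giving Y=0. Observed 1.
Test 1: faults giving observed 1 are {G4 stuck-at-1}.
Only G4 stuck-at-1 is consistent with every test.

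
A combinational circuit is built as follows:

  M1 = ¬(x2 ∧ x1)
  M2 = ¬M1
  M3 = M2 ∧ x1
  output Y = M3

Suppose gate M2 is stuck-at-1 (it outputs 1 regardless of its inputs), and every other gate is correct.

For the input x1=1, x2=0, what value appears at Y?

Propagate with M2 forced: M1=1, M2=1 [stuck-at-1], M3=1.
So Y = 1. (Without the fault it would be 0.)

1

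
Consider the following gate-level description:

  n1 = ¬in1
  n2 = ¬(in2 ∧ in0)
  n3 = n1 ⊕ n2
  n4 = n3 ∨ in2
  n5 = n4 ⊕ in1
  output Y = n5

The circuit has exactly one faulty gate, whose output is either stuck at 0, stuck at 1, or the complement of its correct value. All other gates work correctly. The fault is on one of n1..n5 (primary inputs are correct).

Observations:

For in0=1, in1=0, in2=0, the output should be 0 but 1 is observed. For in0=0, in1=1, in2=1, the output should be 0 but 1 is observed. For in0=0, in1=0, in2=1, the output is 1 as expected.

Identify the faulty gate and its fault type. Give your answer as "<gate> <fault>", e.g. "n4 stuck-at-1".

n5 stuck-at-1

Fault-free values for test 1 (in0=1, in1=0, in2=0): n1=1, n2=1, n3=0, n4=0, n5=0, giving Y=0. Observed 1.
Test 1: faults giving observed 1 are {n1 stuck-at-0, n1 inverted output, n2 stuck-at-0, n2 inverted output, n3 stuck-at-1, n3 inverted output, n4 stuck-at-1, n4 inverted output, n5 stuck-at-1, n5 inverted output}.
Test 2 (in0=0, in1=1, in2=1): fault-free n1=0, n2=1, n3=1, n4=1, n5=0 → 0; observed 1. Eliminates n1 stuck-at-0, n1 inverted output, n2 stuck-at-0, n2 inverted output, n3 stuck-at-1, n3 inverted output, n4 stuck-at-1.
Test 3 (in0=0, in1=0, in2=1): fault-free n1=1, n2=1, n3=0, n4=1, n5=1 → 1; observed 1. Eliminates n4 inverted output, n5 inverted output.
Only n5 stuck-at-1 is consistent with every test.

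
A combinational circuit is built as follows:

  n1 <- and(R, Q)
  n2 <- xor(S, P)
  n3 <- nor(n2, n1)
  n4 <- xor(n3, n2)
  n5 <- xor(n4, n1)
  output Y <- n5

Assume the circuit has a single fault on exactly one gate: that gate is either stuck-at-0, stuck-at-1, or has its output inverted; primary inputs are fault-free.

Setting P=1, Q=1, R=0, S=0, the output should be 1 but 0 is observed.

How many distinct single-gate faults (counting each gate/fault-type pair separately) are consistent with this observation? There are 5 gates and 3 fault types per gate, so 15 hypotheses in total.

8

Fault-free: n1=0, n2=1, n3=0, n4=1, n5=1 → 1. Observed 0.
  n1: stuck-at-1, inverted output ✓; others ✗
  n2: none of the 3 fault types match ✗
  n3: stuck-at-1, inverted output ✓; others ✗
  n4: stuck-at-0, inverted output ✓; others ✗
  n5: stuck-at-0, inverted output ✓; others ✗
Consistent faults: {n1 stuck-at-1, n1 inverted output, n3 stuck-at-1, n3 inverted output, n4 stuck-at-0, n4 inverted output, n5 stuck-at-0, n5 inverted output} — 8 in all.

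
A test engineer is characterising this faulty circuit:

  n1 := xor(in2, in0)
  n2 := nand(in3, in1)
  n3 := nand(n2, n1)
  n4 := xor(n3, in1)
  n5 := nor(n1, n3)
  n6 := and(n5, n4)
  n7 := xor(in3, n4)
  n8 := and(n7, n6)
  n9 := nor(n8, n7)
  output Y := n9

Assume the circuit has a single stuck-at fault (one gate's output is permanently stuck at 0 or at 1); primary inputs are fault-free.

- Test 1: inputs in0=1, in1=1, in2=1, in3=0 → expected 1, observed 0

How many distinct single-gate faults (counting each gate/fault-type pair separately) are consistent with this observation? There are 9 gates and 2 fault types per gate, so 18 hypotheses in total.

Fault-free: n1=0, n2=1, n3=1, n4=0, n5=0, n6=0, n7=0, n8=0, n9=1 → 1. Observed 0.
  n1: stuck-at-1 ✓; others ✗
  n2: none of the 2 fault types match ✗
  n3: stuck-at-0 ✓; others ✗
  n4: stuck-at-1 ✓; others ✗
  n5: none of the 2 fault types match ✗
  n6: none of the 2 fault types match ✗
  n7: stuck-at-1 ✓; others ✗
  n8: stuck-at-1 ✓; others ✗
  n9: stuck-at-0 ✓; others ✗
Consistent faults: {n1 stuck-at-1, n3 stuck-at-0, n4 stuck-at-1, n7 stuck-at-1, n8 stuck-at-1, n9 stuck-at-0} — 6 in all.

6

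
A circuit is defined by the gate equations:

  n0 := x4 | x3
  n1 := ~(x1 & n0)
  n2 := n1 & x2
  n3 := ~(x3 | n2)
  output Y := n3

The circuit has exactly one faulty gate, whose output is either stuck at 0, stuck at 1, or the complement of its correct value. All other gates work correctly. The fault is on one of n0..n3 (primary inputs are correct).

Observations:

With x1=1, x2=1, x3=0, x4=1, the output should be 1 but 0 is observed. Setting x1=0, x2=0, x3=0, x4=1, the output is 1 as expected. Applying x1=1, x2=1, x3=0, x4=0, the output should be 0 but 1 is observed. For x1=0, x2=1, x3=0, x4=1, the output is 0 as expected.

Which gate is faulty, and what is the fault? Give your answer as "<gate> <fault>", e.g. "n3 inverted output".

n0 inverted output

Fault-free values for test 1 (x1=1, x2=1, x3=0, x4=1): n0=1, n1=0, n2=0, n3=1, giving Y=1. Observed 0.
Test 1: faults giving observed 0 are {n0 stuck-at-0, n0 inverted output, n1 stuck-at-1, n1 inverted output, n2 stuck-at-1, n2 inverted output, n3 stuck-at-0, n3 inverted output}.
Test 2 (x1=0, x2=0, x3=0, x4=1): fault-free n0=1, n1=1, n2=0, n3=1 → 1; observed 1. Eliminates n2 stuck-at-1, n2 inverted output, n3 stuck-at-0, n3 inverted output.
Test 3 (x1=1, x2=1, x3=0, x4=0): fault-free n0=0, n1=1, n2=1, n3=0 → 0; observed 1. Eliminates n0 stuck-at-0, n1 stuck-at-1.
Test 4 (x1=0, x2=1, x3=0, x4=1): fault-free n0=1, n1=1, n2=1, n3=0 → 0; observed 0. Eliminates n1 inverted output.
Only n0 inverted output is consistent with every test.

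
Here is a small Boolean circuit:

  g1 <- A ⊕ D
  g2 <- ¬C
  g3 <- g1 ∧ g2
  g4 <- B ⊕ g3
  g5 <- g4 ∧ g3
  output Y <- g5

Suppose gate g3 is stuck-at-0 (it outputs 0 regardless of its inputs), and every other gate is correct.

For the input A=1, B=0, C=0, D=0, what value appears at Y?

0

Propagate with g3 forced: g1=1, g2=1, g3=0 [stuck-at-0], g4=0, g5=0.
So Y = 0. (Without the fault it would be 1.)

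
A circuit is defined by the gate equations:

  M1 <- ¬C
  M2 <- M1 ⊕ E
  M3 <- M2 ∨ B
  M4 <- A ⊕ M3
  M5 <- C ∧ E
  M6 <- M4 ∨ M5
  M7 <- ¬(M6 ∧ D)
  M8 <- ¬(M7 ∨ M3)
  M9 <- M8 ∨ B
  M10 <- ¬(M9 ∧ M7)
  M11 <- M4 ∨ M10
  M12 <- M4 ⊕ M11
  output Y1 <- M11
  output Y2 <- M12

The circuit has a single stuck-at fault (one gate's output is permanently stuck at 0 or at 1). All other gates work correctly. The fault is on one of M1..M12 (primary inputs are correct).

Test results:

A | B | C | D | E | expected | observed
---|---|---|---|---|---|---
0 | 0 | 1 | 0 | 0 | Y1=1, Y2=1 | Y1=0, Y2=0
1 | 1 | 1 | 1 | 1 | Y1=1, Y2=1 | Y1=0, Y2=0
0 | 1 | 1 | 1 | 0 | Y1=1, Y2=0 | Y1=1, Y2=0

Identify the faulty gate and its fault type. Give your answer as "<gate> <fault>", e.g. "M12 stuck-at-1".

Fault-free values for test 1 (A=0, B=0, C=1, D=0, E=0): M1=0, M2=0, M3=0, M4=0, M5=0, M6=0, M7=1, M8=0, M9=0, M10=1, M11=1, M12=1, giving Y1=1, Y2=1. Observed Y1=0, Y2=0.
Test 1: faults giving observed Y1=0, Y2=0 are {M8 stuck-at-1, M9 stuck-at-1, M10 stuck-at-0, M11 stuck-at-0}.
Test 2 (A=1, B=1, C=1, D=1, E=1): fault-free M1=0, M2=1, M3=1, M4=0, M5=1, M6=1, M7=0, M8=0, M9=1, M10=1, M11=1, M12=1 → Y1=1, Y2=1; observed Y1=0, Y2=0. Eliminates M8 stuck-at-1, M9 stuck-at-1.
Test 3 (A=0, B=1, C=1, D=1, E=0): fault-free M1=0, M2=0, M3=1, M4=1, M5=0, M6=1, M7=0, M8=0, M9=1, M10=1, M11=1, M12=0 → Y1=1, Y2=0; observed Y1=1, Y2=0. Eliminates M11 stuck-at-0.
Only M10 stuck-at-0 is consistent with every test.

M10 stuck-at-0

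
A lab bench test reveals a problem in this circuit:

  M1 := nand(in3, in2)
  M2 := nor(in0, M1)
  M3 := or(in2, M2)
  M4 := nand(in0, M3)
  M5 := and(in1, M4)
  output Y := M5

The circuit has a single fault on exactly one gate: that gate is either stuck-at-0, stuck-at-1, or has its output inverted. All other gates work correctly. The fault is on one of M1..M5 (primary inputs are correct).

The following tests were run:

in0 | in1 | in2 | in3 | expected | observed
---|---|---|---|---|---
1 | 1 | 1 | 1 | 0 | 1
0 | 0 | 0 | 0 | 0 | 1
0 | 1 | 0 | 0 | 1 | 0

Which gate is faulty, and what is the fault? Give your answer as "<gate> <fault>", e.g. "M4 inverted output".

M5 inverted output

Fault-free values for test 1 (in0=1, in1=1, in2=1, in3=1): M1=0, M2=0, M3=1, M4=0, M5=0, giving Y=0. Observed 1.
Test 1: faults giving observed 1 are {M3 stuck-at-0, M3 inverted output, M4 stuck-at-1, M4 inverted output, M5 stuck-at-1, M5 inverted output}.
Test 2 (in0=0, in1=0, in2=0, in3=0): fault-free M1=1, M2=0, M3=0, M4=1, M5=0 → 0; observed 1. Eliminates M3 stuck-at-0, M3 inverted output, M4 stuck-at-1, M4 inverted output.
Test 3 (in0=0, in1=1, in2=0, in3=0): fault-free M1=1, M2=0, M3=0, M4=1, M5=1 → 1; observed 0. Eliminates M5 stuck-at-1.
Only M5 inverted output is consistent with every test.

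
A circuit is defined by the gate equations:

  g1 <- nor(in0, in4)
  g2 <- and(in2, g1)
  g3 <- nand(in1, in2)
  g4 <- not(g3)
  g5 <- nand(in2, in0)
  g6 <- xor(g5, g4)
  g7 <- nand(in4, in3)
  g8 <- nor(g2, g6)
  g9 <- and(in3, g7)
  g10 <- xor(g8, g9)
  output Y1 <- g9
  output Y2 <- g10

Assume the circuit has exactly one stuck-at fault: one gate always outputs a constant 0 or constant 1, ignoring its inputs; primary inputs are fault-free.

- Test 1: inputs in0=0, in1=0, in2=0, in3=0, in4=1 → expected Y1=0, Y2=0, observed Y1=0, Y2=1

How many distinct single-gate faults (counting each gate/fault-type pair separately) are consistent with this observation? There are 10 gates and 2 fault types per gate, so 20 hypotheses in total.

6

Fault-free: g1=0, g2=0, g3=1, g4=0, g5=1, g6=1, g7=1, g8=0, g9=0, g10=0 → Y1=0, Y2=0. Observed Y1=0, Y2=1.
  g1: none of the 2 fault types match ✗
  g2: none of the 2 fault types match ✗
  g3: stuck-at-0 ✓; others ✗
  g4: stuck-at-1 ✓; others ✗
  g5: stuck-at-0 ✓; others ✗
  g6: stuck-at-0 ✓; others ✗
  g7: none of the 2 fault types match ✗
  g8: stuck-at-1 ✓; others ✗
  g9: none of the 2 fault types match ✗
  g10: stuck-at-1 ✓; others ✗
Consistent faults: {g3 stuck-at-0, g4 stuck-at-1, g5 stuck-at-0, g6 stuck-at-0, g8 stuck-at-1, g10 stuck-at-1} — 6 in all.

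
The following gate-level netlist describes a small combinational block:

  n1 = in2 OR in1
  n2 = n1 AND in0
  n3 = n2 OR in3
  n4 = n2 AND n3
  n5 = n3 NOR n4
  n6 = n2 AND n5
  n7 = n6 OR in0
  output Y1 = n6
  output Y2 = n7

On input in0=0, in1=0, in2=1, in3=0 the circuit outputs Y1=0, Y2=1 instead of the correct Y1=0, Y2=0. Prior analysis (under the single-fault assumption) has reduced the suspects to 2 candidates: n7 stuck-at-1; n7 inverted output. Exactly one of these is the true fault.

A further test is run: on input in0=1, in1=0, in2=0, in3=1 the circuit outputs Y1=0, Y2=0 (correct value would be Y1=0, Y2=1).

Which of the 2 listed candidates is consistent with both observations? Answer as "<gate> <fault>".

n7 inverted output

Evaluate each candidate on input in0=1, in1=0, in2=0, in3=1:
  n7 stuck-at-1: n1=0, n2=0, n3=1, n4=0, n5=0, n6=0, n7=1 [stuck-at-1] → Y1=0, Y2=1 — eliminated
  n7 inverted output: n1=0, n2=0, n3=1, n4=0, n5=0, n6=0, n7=0 [inverted output] → Y1=0, Y2=0 — matches
Only n7 inverted output reproduces the observed Y1=0, Y2=0.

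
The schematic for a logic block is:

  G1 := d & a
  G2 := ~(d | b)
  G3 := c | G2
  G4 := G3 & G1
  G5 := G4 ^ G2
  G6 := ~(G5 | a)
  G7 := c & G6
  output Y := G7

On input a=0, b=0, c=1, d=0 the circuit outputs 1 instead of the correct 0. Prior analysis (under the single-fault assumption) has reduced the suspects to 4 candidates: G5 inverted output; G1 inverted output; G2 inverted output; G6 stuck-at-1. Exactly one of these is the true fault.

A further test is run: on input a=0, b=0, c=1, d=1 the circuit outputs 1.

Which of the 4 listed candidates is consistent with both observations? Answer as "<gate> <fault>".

Evaluate each candidate on input a=0, b=0, c=1, d=1:
  G5 inverted output: G1=0, G2=0, G3=1, G4=0, G5=1 [inverted output], G6=0, G7=0 → 0 — eliminated
  G1 inverted output: G1=1 [inverted output], G2=0, G3=1, G4=1, G5=1, G6=0, G7=0 → 0 — eliminated
  G2 inverted output: G1=0, G2=1 [inverted output], G3=1, G4=0, G5=1, G6=0, G7=0 → 0 — eliminated
  G6 stuck-at-1: G1=0, G2=0, G3=1, G4=0, G5=0, G6=1 [stuck-at-1], G7=1 → 1 — matches
Only G6 stuck-at-1 reproduces the observed 1.

G6 stuck-at-1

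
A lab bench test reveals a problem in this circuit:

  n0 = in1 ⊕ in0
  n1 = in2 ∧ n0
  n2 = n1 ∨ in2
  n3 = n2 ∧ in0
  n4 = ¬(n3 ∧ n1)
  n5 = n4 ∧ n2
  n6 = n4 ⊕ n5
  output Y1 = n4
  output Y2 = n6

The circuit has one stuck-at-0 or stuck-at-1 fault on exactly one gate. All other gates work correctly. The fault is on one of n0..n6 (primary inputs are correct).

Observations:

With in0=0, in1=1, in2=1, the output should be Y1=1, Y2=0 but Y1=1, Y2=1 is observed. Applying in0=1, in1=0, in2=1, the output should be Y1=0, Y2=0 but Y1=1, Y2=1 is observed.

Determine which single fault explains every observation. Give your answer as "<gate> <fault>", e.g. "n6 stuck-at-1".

n2 stuck-at-0

Fault-free values for test 1 (in0=0, in1=1, in2=1): n0=1, n1=1, n2=1, n3=0, n4=1, n5=1, n6=0, giving Y1=1, Y2=0. Observed Y1=1, Y2=1.
Test 1: faults giving observed Y1=1, Y2=1 are {n2 stuck-at-0, n5 stuck-at-0, n6 stuck-at-1}.
Test 2 (in0=1, in1=0, in2=1): fault-free n0=1, n1=1, n2=1, n3=1, n4=0, n5=0, n6=0 → Y1=0, Y2=0; observed Y1=1, Y2=1. Eliminates n5 stuck-at-0, n6 stuck-at-1.
Only n2 stuck-at-0 is consistent with every test.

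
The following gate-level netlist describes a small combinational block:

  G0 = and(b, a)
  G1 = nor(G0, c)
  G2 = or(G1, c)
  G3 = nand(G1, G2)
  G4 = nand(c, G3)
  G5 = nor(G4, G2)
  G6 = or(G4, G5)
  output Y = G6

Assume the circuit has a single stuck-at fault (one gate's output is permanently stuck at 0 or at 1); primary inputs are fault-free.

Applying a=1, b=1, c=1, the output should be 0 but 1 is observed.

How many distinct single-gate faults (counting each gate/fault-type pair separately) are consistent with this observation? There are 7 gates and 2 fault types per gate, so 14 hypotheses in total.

6

Fault-free: G0=1, G1=0, G2=1, G3=1, G4=0, G5=0, G6=0 → 0. Observed 1.
  G0 stuck-at-0: output 0 ✗
  G0 stuck-at-1: output 0 ✗
  G1 stuck-at-0: output 0 ✗
  G1 stuck-at-1: output 1 ✓
  G2 stuck-at-0: output 1 ✓
  G2 stuck-at-1: output 0 ✗
  G3 stuck-at-0: output 1 ✓
  G3 stuck-at-1: output 0 ✗
  G4 stuck-at-0: output 0 ✗
  G4 stuck-at-1: output 1 ✓
  G5 stuck-at-0: output 0 ✗
  G5 stuck-at-1: output 1 ✓
  G6 stuck-at-0: output 0 ✗
  G6 stuck-at-1: output 1 ✓
Consistent faults: {G1 stuck-at-1, G2 stuck-at-0, G3 stuck-at-0, G4 stuck-at-1, G5 stuck-at-1, G6 stuck-at-1} — 6 in all.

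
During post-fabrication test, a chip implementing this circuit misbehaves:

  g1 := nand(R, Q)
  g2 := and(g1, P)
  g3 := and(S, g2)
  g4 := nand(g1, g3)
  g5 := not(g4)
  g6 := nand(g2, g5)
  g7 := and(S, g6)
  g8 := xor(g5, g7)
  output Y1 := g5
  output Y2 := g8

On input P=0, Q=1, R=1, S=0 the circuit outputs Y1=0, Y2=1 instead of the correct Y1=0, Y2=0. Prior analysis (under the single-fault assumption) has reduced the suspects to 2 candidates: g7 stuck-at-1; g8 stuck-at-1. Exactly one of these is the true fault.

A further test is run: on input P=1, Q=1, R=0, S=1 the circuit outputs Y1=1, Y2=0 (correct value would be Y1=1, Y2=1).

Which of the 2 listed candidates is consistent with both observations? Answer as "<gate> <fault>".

g7 stuck-at-1

Evaluate each candidate on input P=1, Q=1, R=0, S=1:
  g7 stuck-at-1: g1=1, g2=1, g3=1, g4=0, g5=1, g6=0, g7=1 [stuck-at-1], g8=0 → Y1=1, Y2=0 — matches
  g8 stuck-at-1: g1=1, g2=1, g3=1, g4=0, g5=1, g6=0, g7=0, g8=1 [stuck-at-1] → Y1=1, Y2=1 — eliminated
Only g7 stuck-at-1 reproduces the observed Y1=1, Y2=0.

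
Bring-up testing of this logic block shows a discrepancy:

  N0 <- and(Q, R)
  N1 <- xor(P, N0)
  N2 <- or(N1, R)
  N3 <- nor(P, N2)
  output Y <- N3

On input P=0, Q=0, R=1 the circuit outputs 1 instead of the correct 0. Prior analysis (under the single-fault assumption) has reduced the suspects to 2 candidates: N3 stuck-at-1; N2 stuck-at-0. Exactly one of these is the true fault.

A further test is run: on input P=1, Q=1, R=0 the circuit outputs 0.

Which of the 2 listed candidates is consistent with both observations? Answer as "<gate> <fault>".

N2 stuck-at-0

Evaluate each candidate on input P=1, Q=1, R=0:
  N3 stuck-at-1: N0=0, N1=1, N2=1, N3=1 [stuck-at-1] → 1 — eliminated
  N2 stuck-at-0: N0=0, N1=1, N2=0 [stuck-at-0], N3=0 → 0 — matches
Only N2 stuck-at-0 reproduces the observed 0.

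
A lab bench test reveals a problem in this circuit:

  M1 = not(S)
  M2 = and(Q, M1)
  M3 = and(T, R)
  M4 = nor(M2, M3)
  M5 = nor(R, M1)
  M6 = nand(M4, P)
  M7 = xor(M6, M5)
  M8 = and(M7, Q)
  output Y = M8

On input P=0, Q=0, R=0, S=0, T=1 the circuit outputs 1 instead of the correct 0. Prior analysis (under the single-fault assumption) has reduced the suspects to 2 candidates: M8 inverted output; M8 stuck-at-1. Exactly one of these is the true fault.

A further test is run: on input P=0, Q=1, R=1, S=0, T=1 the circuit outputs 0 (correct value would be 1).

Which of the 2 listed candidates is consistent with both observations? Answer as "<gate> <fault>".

M8 inverted output

Evaluate each candidate on input P=0, Q=1, R=1, S=0, T=1:
  M8 inverted output: M1=1, M2=1, M3=1, M4=0, M5=0, M6=1, M7=1, M8=0 [inverted output] → 0 — matches
  M8 stuck-at-1: M1=1, M2=1, M3=1, M4=0, M5=0, M6=1, M7=1, M8=1 [stuck-at-1] → 1 — eliminated
Only M8 inverted output reproduces the observed 0.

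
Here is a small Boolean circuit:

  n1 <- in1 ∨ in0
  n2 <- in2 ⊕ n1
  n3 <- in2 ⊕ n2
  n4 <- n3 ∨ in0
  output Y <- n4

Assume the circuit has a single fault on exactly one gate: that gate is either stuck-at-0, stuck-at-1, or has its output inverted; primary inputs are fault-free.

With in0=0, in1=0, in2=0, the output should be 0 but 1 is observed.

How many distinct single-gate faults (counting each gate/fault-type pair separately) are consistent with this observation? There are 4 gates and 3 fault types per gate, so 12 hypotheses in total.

8

Fault-free: n1=0, n2=0, n3=0, n4=0 → 0. Observed 1.
  n1 stuck-at-0: output 0 ✗
  n1 stuck-at-1: output 1 ✓
  n1 inverted output: output 1 ✓
  n2 stuck-at-0: output 0 ✗
  n2 stuck-at-1: output 1 ✓
  n2 inverted output: output 1 ✓
  n3 stuck-at-0: output 0 ✗
  n3 stuck-at-1: output 1 ✓
  n3 inverted output: output 1 ✓
  n4 stuck-at-0: output 0 ✗
  n4 stuck-at-1: output 1 ✓
  n4 inverted output: output 1 ✓
Consistent faults: {n1 stuck-at-1, n1 inverted output, n2 stuck-at-1, n2 inverted output, n3 stuck-at-1, n3 inverted output, n4 stuck-at-1, n4 inverted output} — 8 in all.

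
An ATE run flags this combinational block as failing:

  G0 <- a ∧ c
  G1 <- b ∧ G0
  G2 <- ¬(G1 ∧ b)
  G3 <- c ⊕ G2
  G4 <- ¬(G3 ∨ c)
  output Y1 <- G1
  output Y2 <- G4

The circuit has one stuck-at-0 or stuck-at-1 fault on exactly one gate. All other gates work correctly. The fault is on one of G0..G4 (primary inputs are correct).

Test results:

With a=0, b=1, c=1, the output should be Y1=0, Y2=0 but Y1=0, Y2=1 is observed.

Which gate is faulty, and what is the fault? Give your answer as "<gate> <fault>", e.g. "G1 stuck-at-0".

Fault-free values for test 1 (a=0, b=1, c=1): G0=0, G1=0, G2=1, G3=0, G4=0, giving Y1=0, Y2=0. Observed Y1=0, Y2=1.
Test 1: faults giving observed Y1=0, Y2=1 are {G4 stuck-at-1}.
Only G4 stuck-at-1 is consistent with every test.

G4 stuck-at-1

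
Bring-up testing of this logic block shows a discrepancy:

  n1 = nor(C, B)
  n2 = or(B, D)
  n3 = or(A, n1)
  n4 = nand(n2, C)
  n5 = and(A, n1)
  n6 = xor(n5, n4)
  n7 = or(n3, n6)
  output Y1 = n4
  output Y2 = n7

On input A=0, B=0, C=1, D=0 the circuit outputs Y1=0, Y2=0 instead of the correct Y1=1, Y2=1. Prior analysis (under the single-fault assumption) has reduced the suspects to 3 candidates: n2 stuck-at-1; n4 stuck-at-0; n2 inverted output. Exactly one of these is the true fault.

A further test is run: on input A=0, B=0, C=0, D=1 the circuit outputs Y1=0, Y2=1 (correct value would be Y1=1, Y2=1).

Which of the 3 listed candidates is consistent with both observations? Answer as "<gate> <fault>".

Evaluate each candidate on input A=0, B=0, C=0, D=1:
  n2 stuck-at-1: n1=1, n2=1 [stuck-at-1], n3=1, n4=1, n5=0, n6=1, n7=1 → Y1=1, Y2=1 — eliminated
  n4 stuck-at-0: n1=1, n2=1, n3=1, n4=0 [stuck-at-0], n5=0, n6=0, n7=1 → Y1=0, Y2=1 — matches
  n2 inverted output: n1=1, n2=0 [inverted output], n3=1, n4=1, n5=0, n6=1, n7=1 → Y1=1, Y2=1 — eliminated
Only n4 stuck-at-0 reproduces the observed Y1=0, Y2=1.

n4 stuck-at-0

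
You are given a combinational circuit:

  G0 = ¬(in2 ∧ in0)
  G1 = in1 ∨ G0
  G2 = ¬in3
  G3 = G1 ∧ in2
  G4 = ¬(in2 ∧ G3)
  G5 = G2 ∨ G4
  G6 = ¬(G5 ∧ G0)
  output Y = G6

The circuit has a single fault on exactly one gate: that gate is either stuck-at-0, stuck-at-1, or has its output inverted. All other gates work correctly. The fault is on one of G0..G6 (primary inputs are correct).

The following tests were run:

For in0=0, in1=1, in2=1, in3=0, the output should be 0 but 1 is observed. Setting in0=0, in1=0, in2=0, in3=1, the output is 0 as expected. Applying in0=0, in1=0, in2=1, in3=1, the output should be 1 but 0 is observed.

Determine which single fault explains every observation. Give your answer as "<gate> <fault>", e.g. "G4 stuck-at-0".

G2 inverted output

Fault-free values for test 1 (in0=0, in1=1, in2=1, in3=0): G0=1, G1=1, G2=1, G3=1, G4=0, G5=1, G6=0, giving Y=0. Observed 1.
Test 1: faults giving observed 1 are {G0 stuck-at-0, G0 inverted output, G2 stuck-at-0, G2 inverted output, G5 stuck-at-0, G5 inverted output, G6 stuck-at-1, G6 inverted output}.
Test 2 (in0=0, in1=0, in2=0, in3=1): fault-free G0=1, G1=1, G2=0, G3=0, G4=1, G5=1, G6=0 → 0; observed 0. Eliminates G0 stuck-at-0, G0 inverted output, G5 stuck-at-0, G5 inverted output, G6 stuck-at-1, G6 inverted output.
Test 3 (in0=0, in1=0, in2=1, in3=1): fault-free G0=1, G1=1, G2=0, G3=1, G4=0, G5=0, G6=1 → 1; observed 0. Eliminates G2 stuck-at-0.
Only G2 inverted output is consistent with every test.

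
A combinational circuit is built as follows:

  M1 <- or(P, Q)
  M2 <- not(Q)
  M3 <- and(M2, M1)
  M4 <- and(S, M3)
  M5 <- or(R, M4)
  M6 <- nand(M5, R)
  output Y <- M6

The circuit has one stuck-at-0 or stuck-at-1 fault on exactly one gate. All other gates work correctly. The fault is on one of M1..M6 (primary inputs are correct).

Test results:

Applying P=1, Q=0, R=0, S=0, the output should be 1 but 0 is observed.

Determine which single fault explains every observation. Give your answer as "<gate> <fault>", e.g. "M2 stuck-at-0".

Fault-free values for test 1 (P=1, Q=0, R=0, S=0): M1=1, M2=1, M3=1, M4=0, M5=0, M6=1, giving Y=1. Observed 0.
Test 1: faults giving observed 0 are {M6 stuck-at-0}.
Only M6 stuck-at-0 is consistent with every test.

M6 stuck-at-0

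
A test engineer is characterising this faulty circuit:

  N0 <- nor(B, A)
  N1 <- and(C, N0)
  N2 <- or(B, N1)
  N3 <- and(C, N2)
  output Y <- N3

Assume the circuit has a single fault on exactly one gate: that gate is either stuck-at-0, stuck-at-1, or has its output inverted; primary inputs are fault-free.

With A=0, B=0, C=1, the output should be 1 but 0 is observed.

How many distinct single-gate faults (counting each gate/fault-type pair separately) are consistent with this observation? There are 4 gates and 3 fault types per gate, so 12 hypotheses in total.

Fault-free: N0=1, N1=1, N2=1, N3=1 → 1. Observed 0.
  N0 stuck-at-0: output 0 ✓
  N0 stuck-at-1: output 1 ✗
  N0 inverted output: output 0 ✓
  N1 stuck-at-0: output 0 ✓
  N1 stuck-at-1: output 1 ✗
  N1 inverted output: output 0 ✓
  N2 stuck-at-0: output 0 ✓
  N2 stuck-at-1: output 1 ✗
  N2 inverted output: output 0 ✓
  N3 stuck-at-0: output 0 ✓
  N3 stuck-at-1: output 1 ✗
  N3 inverted output: output 0 ✓
Consistent faults: {N0 stuck-at-0, N0 inverted output, N1 stuck-at-0, N1 inverted output, N2 stuck-at-0, N2 inverted output, N3 stuck-at-0, N3 inverted output} — 8 in all.

8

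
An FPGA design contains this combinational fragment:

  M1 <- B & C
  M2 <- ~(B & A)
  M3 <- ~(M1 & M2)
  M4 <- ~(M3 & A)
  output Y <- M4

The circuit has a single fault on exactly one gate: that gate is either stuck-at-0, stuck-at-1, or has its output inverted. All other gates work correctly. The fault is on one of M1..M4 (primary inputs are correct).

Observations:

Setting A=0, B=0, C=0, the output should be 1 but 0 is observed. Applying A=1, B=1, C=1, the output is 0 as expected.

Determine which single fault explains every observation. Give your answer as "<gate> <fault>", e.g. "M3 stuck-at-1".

Fault-free values for test 1 (A=0, B=0, C=0): M1=0, M2=1, M3=1, M4=1, giving Y=1. Observed 0.
Test 1: faults giving observed 0 are {M4 stuck-at-0, M4 inverted output}.
Test 2 (A=1, B=1, C=1): fault-free M1=1, M2=0, M3=1, M4=0 → 0; observed 0. Eliminates M4 inverted output.
Only M4 stuck-at-0 is consistent with every test.

M4 stuck-at-0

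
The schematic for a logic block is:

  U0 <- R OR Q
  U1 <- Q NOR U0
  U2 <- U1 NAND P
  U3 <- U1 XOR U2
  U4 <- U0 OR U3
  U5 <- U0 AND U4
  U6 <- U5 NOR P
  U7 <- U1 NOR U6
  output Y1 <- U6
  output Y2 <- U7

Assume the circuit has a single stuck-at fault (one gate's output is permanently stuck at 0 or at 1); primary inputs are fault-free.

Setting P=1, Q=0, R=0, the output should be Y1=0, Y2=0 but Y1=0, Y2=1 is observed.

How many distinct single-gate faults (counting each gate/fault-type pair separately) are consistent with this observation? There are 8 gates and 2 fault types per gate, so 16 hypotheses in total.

3

Fault-free: U0=0, U1=1, U2=0, U3=1, U4=1, U5=0, U6=0, U7=0 → Y1=0, Y2=0. Observed Y1=0, Y2=1.
  U0: stuck-at-1 ✓; others ✗
  U1: stuck-at-0 ✓; others ✗
  U2: none of the 2 fault types match ✗
  U3: none of the 2 fault types match ✗
  U4: none of the 2 fault types match ✗
  U5: none of the 2 fault types match ✗
  U6: none of the 2 fault types match ✗
  U7: stuck-at-1 ✓; others ✗
Consistent faults: {U0 stuck-at-1, U1 stuck-at-0, U7 stuck-at-1} — 3 in all.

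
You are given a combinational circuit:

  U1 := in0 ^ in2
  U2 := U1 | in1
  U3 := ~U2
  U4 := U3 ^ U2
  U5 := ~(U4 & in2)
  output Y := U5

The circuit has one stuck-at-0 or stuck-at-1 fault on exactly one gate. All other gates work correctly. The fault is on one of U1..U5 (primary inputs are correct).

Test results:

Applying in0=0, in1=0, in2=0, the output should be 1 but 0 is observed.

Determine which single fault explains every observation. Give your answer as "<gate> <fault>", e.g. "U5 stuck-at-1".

U5 stuck-at-0

Fault-free values for test 1 (in0=0, in1=0, in2=0): U1=0, U2=0, U3=1, U4=1, U5=1, giving Y=1. Observed 0.
Test 1: faults giving observed 0 are {U5 stuck-at-0}.
Only U5 stuck-at-0 is consistent with every test.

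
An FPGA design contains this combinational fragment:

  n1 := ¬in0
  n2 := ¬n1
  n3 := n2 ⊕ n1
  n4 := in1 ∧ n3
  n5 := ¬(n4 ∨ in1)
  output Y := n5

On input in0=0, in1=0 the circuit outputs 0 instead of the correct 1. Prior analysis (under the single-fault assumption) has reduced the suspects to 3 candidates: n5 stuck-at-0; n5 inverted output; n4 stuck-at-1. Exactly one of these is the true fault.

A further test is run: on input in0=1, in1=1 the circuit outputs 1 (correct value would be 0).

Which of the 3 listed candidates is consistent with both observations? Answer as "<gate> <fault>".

n5 inverted output

Evaluate each candidate on input in0=1, in1=1:
  n5 stuck-at-0: n1=0, n2=1, n3=1, n4=1, n5=0 [stuck-at-0] → 0 — eliminated
  n5 inverted output: n1=0, n2=1, n3=1, n4=1, n5=1 [inverted output] → 1 — matches
  n4 stuck-at-1: n1=0, n2=1, n3=1, n4=1 [stuck-at-1], n5=0 → 0 — eliminated
Only n5 inverted output reproduces the observed 1.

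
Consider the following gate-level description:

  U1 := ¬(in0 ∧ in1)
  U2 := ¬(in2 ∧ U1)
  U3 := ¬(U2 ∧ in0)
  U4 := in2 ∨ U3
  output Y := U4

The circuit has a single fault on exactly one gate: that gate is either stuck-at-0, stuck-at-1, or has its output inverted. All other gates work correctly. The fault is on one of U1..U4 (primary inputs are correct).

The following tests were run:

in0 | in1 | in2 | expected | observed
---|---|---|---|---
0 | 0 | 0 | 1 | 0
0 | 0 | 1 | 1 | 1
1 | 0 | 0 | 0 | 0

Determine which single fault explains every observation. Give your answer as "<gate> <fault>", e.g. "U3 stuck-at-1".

U3 stuck-at-0

Fault-free values for test 1 (in0=0, in1=0, in2=0): U1=1, U2=1, U3=1, U4=1, giving Y=1. Observed 0.
Test 1: faults giving observed 0 are {U3 stuck-at-0, U3 inverted output, U4 stuck-at-0, U4 inverted output}.
Test 2 (in0=0, in1=0, in2=1): fault-free U1=1, U2=0, U3=1, U4=1 → 1; observed 1. Eliminates U4 stuck-at-0, U4 inverted output.
Test 3 (in0=1, in1=0, in2=0): fault-free U1=1, U2=1, U3=0, U4=0 → 0; observed 0. Eliminates U3 inverted output.
Only U3 stuck-at-0 is consistent with every test.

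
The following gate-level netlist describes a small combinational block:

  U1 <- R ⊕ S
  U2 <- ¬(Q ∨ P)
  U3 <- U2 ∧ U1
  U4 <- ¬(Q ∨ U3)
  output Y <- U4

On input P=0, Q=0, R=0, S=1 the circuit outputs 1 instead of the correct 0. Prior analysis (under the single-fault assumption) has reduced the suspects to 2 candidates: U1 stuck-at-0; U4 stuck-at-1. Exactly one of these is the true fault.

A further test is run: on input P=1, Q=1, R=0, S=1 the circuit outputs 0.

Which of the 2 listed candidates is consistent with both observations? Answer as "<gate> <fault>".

U1 stuck-at-0

Evaluate each candidate on input P=1, Q=1, R=0, S=1:
  U1 stuck-at-0: U1=0 [stuck-at-0], U2=0, U3=0, U4=0 → 0 — matches
  U4 stuck-at-1: U1=1, U2=0, U3=0, U4=1 [stuck-at-1] → 1 — eliminated
Only U1 stuck-at-0 reproduces the observed 0.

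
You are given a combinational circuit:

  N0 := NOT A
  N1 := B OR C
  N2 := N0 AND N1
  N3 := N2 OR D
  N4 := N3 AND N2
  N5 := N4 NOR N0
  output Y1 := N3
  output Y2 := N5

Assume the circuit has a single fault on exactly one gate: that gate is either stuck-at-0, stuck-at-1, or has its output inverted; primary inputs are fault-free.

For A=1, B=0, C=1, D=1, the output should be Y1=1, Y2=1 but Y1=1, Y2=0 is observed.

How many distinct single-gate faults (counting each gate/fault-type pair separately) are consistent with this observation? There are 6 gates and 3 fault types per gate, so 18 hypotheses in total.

Fault-free: N0=0, N1=1, N2=0, N3=1, N4=0, N5=1 → Y1=1, Y2=1. Observed Y1=1, Y2=0.
  N0: stuck-at-1, inverted output ✓; others ✗
  N1: none of the 3 fault types match ✗
  N2: stuck-at-1, inverted output ✓; others ✗
  N3: none of the 3 fault types match ✗
  N4: stuck-at-1, inverted output ✓; others ✗
  N5: stuck-at-0, inverted output ✓; others ✗
Consistent faults: {N0 stuck-at-1, N0 inverted output, N2 stuck-at-1, N2 inverted output, N4 stuck-at-1, N4 inverted output, N5 stuck-at-0, N5 inverted output} — 8 in all.

8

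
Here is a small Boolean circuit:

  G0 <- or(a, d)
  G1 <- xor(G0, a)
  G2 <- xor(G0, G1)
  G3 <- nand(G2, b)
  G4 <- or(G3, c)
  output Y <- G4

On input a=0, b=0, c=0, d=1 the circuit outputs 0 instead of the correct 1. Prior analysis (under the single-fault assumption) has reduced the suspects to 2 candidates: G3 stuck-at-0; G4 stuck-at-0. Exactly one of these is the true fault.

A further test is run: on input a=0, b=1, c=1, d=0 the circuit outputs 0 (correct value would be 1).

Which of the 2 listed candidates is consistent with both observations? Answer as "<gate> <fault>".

G4 stuck-at-0

Evaluate each candidate on input a=0, b=1, c=1, d=0:
  G3 stuck-at-0: G0=0, G1=0, G2=0, G3=0 [stuck-at-0], G4=1 → 1 — eliminated
  G4 stuck-at-0: G0=0, G1=0, G2=0, G3=1, G4=0 [stuck-at-0] → 0 — matches
Only G4 stuck-at-0 reproduces the observed 0.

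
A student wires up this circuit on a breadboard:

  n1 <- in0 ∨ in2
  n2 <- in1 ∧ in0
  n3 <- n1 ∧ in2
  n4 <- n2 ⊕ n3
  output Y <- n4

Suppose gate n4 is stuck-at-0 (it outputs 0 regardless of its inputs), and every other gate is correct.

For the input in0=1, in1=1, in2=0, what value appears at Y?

0

Propagate with n4 forced: n1=1, n2=1, n3=0, n4=0 [stuck-at-0].
So Y = 0. (Without the fault it would be 1.)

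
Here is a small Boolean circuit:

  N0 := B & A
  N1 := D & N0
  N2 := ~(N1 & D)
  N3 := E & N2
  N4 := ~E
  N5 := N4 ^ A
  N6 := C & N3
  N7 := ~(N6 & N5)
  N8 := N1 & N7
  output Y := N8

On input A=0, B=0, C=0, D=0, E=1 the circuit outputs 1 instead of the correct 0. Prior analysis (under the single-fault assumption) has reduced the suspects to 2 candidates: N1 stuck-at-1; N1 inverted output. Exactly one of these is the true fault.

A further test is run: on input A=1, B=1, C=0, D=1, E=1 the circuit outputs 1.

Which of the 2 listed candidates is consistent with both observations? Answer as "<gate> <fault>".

N1 stuck-at-1

Evaluate each candidate on input A=1, B=1, C=0, D=1, E=1:
  N1 stuck-at-1: N0=1, N1=1 [stuck-at-1], N2=0, N3=0, N4=0, N5=1, N6=0, N7=1, N8=1 → 1 — matches
  N1 inverted output: N0=1, N1=0 [inverted output], N2=1, N3=1, N4=0, N5=1, N6=0, N7=1, N8=0 → 0 — eliminated
Only N1 stuck-at-1 reproduces the observed 1.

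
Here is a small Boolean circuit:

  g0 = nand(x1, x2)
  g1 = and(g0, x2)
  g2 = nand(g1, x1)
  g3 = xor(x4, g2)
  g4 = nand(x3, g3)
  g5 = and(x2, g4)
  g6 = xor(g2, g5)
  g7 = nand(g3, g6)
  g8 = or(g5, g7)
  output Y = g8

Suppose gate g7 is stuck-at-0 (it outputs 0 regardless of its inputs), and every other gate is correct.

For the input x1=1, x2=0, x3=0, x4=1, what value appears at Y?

Propagate with g7 forced: g0=1, g1=0, g2=1, g3=0, g4=1, g5=0, g6=1, g7=0 [stuck-at-0], g8=0.
So Y = 0. (Without the fault it would be 1.)

0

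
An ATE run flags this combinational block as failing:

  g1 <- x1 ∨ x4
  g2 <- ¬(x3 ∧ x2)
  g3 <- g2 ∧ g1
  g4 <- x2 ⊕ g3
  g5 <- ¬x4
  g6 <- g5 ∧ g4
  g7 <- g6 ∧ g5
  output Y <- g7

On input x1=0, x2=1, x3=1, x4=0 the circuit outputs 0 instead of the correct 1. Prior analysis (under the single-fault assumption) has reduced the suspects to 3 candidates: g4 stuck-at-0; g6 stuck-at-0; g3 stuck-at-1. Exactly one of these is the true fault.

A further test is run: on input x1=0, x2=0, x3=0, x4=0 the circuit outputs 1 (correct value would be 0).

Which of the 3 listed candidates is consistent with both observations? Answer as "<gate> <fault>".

g3 stuck-at-1

Evaluate each candidate on input x1=0, x2=0, x3=0, x4=0:
  g4 stuck-at-0: g1=0, g2=1, g3=0, g4=0 [stuck-at-0], g5=1, g6=0, g7=0 → 0 — eliminated
  g6 stuck-at-0: g1=0, g2=1, g3=0, g4=0, g5=1, g6=0 [stuck-at-0], g7=0 → 0 — eliminated
  g3 stuck-at-1: g1=0, g2=1, g3=1 [stuck-at-1], g4=1, g5=1, g6=1, g7=1 → 1 — matches
Only g3 stuck-at-1 reproduces the observed 1.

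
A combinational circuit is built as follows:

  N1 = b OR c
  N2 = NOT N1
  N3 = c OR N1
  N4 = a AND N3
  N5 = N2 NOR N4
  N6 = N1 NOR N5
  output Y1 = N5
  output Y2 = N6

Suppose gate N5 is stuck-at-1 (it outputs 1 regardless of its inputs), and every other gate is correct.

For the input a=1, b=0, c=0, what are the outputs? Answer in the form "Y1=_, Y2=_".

Propagate with N5 forced: N1=0, N2=1, N3=0, N4=0, N5=1 [stuck-at-1], N6=0.
So the outputs are Y1=1, Y2=0. (Without the fault they would be Y1=0, Y2=1.)

Y1=1, Y2=0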